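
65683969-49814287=15869682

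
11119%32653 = 11119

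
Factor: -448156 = -1 * 2^2 * 181^1 * 619^1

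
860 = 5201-4341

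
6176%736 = 288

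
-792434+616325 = -176109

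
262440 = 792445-530005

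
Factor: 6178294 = 2^1 * 3089147^1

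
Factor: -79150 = -1 * 2^1 * 5^2 * 1583^1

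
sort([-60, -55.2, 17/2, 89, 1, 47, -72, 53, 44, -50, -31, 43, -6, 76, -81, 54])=[-81, -72, -60, -55.2, -50, -31, -6, 1, 17/2, 43, 44, 47, 53, 54, 76, 89]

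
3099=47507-44408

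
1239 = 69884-68645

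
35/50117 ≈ 0.000698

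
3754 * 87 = 326598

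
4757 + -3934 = 823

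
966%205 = 146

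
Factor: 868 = 2^2*7^1*31^1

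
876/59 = 14+50/59 ≈ 14.85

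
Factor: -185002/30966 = -1*3^(-1)*13^(-1)*233^1 = -233/39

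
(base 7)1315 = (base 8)766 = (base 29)h9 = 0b111110110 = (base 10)502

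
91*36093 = 3284463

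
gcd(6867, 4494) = 21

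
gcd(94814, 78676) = 2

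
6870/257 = 26 + 188/257 ≈ 26.73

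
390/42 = 9 + 2/7 ≈ 9.29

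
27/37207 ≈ 0.000726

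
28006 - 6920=21086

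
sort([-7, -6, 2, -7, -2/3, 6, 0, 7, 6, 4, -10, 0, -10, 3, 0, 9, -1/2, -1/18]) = [-10, -10, -7, -7, -6, -2/3, -1/2, -1/18, 0, 0, 0, 2, 3, 4, 6, 6, 7, 9]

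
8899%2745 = 664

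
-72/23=-3 - 3/23≈-3.13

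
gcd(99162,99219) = 3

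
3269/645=5 + 44/645 ≈ 5.07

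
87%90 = 87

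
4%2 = 0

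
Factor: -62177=-1 * 97^1 * 641^1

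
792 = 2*396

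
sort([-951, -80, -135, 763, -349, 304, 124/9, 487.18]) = [-951, -349, -135, -80, 124/9, 304, 487.18, 763]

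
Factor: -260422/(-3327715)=2^1*5^(-1)*349^(-1)*1907^(-1)*130211^1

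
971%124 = 103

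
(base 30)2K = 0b1010000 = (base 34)2C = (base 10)80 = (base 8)120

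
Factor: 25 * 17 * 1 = 5^2 * 17^1 = 425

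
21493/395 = 54 + 163/395 ≈ 54.41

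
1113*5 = 5565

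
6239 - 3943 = 2296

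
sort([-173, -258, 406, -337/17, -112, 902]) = [-258, -173, -112, -337/17, 406, 902]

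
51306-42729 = 8577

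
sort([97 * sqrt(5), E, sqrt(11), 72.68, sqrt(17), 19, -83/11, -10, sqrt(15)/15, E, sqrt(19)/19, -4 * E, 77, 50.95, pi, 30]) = [-4 * E, -10, -83/11, sqrt(19)/19, sqrt(15)/15, E, E, pi, sqrt(11), sqrt(17), 19, 30, 50.95, 72.68, 77, 97 * sqrt(5)]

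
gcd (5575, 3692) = 1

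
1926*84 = 161784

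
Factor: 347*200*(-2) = -1*2^4*5^2*347^1 = -138800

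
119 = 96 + 23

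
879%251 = 126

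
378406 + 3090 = 381496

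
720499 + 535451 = 1255950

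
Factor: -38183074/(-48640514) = 13^(-1)*41^(-1)*103^(-1)*443^(-1)*19091537^1 = 19091537/24320257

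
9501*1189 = 11296689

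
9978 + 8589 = 18567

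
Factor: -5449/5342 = -1 * 2^ (-1) * 2671^ (-1) * 5449^1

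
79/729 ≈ 0.108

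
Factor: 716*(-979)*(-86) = 2^3*11^1*43^1*89^1*179^1 = 60282904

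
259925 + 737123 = 997048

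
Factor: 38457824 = 2^5*19^1*43^1*1471^1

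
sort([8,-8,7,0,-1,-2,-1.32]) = [-8,-2,-1.32,-1,0,7,8]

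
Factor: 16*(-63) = -1*2^4*3^2*7^1 = -1008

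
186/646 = 93/323 ≈ 0.288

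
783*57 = 44631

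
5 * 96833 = 484165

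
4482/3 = 1494 = 1494.00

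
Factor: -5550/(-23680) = 2^(-6)*3^1*5^1 = 15/64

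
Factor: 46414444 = 2^2*11603611^1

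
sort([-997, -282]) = [-997, -282]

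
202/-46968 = -101/23484 ≈ -0.00430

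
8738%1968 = 866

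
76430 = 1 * 76430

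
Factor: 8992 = 2^5*281^1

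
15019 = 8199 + 6820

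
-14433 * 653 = -9424749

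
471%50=21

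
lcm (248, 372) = 744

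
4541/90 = 50 + 41/90 ≈ 50.46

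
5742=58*99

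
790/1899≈0.416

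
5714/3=1904+2/3 ≈ 1904.67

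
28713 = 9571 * 3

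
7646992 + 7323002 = 14969994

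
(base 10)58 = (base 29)20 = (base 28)22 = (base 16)3a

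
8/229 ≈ 0.0349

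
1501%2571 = 1501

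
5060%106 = 78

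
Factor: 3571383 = 3^1 * 661^1 * 1801^1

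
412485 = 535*771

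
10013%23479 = 10013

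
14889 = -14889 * (-1)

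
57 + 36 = 93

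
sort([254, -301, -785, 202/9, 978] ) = [-785, -301, 202/9, 254, 978] 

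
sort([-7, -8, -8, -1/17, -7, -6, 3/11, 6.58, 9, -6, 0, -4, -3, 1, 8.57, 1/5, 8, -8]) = [-8, -8, -8, -7, -7, -6, -6, -4, -3, -1/17, 0, 1/5, 3/11, 1, 6.58, 8, 8.57, 9]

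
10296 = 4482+5814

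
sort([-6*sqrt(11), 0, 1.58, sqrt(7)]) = [-6*sqrt(11), 0, 1.58, sqrt(7)]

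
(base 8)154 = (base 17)66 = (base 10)108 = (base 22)4k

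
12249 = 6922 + 5327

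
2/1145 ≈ 0.00175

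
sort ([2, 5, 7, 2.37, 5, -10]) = [-10, 2, 2.37, 5, 5, 7]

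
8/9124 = 2/2281 ≈ 0.000877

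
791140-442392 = 348748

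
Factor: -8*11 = -1*2^3*11^1 = -88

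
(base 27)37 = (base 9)107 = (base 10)88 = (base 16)58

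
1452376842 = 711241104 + 741135738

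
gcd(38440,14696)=8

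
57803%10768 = 3963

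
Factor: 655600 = 2^4*5^2*11^1*149^1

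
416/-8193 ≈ -0.0508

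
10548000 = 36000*293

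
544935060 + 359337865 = 904272925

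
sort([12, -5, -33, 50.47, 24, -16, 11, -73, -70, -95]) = [-95, -73, -70, -33, -16, -5, 11, 12, 24, 50.47]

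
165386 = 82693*2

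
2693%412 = 221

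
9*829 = 7461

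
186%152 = 34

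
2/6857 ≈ 0.000292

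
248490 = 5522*45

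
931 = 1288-357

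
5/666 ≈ 0.00751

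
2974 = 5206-2232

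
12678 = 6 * 2113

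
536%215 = 106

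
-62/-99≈0.626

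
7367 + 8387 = 15754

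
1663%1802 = 1663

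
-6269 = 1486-7755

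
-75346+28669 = -46677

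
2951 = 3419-468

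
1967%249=224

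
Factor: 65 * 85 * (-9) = -1 * 3^2 * 5^2 * 13^1 * 17^1 = -49725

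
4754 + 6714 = 11468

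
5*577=2885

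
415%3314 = 415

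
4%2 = 0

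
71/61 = 1 + 10/61 ≈ 1.16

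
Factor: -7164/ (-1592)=2^ (-1) * 3^2=9/2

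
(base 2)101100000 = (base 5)2402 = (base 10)352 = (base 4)11200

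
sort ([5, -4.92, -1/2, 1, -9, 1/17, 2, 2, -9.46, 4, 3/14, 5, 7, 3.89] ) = [-9.46, -9, -4.92, -1/2, 1/17, 3/14, 1, 2, 2, 3.89, 4, 5, 5, 7] 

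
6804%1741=1581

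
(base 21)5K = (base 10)125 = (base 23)5A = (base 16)7D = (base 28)4D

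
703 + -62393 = -61690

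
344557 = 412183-67626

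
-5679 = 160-5839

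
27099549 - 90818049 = -63718500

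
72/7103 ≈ 0.0101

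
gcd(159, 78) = 3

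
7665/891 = 8 + 179/297 ≈ 8.60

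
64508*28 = 1806224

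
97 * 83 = 8051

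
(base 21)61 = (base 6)331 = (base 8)177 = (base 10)127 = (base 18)71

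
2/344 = 1/172 ≈ 0.00581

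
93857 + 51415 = 145272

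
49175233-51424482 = -2249249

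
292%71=8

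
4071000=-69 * (-59000)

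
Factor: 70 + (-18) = 2^2 * 13^1 = 52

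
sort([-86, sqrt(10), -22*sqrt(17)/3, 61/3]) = [-86, -22*sqrt(17)/3, sqrt(10), 61/3]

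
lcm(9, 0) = 0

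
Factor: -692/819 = -1*2^2*3^(-2)*7^(-1)*13^(-1)*173^1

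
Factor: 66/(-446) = -1 * 3^1 * 11^1 * 223^(-1) = -33/223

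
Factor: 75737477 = 19^1*53^1*75211^1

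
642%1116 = 642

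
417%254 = 163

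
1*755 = 755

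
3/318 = 1/106 ≈ 0.00943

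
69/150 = 23/50 = 0.46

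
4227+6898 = 11125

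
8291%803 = 261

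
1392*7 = 9744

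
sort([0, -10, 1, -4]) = [-10, -4, 0, 1]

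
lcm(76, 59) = 4484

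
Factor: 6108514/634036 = 2^(-1)*13^(-1)*89^(-1)*137^(-1)*701^1*4357^1 = 3054257/317018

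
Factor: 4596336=2^4*3^2*59^1*541^1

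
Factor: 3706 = 2^1 * 17^1 * 109^1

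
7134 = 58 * 123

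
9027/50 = 180 + 27/50 = 180.54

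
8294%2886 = 2522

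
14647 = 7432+7215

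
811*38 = 30818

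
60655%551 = 45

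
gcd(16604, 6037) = 1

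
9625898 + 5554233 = 15180131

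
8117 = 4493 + 3624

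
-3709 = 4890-8599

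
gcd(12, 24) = 12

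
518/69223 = 74/9889 ≈ 0.00748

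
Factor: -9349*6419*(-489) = 3^1*7^2*131^1*163^1*9349^1 = 29345491959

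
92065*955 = 87922075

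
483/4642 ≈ 0.104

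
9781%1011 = 682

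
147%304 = 147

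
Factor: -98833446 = -1 * 2^1 * 3^6 * 53^1 * 1279^1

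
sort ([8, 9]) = [8, 9]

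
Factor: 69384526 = 2^1 * 53^1 * 654571^1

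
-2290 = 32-2322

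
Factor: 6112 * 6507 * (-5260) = -1 * 2^7 * 3^3 * 5^1 * 191^1 * 241^1 * 263^1 = -209194323840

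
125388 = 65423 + 59965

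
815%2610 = 815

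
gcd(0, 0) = 0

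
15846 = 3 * 5282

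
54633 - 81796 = -27163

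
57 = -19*(-3)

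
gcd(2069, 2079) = 1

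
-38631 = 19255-57886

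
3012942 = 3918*769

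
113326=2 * 56663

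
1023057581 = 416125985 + 606931596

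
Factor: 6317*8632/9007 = 2^3*13^1*83^1*6317^1*9007^(-1) = 54528344/9007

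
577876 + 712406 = 1290282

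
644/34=322/17 ≈ 18.94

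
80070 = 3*26690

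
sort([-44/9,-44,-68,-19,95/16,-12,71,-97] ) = [-97,-68,-44,-19,-12,-44/9,95/16,71] 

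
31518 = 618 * 51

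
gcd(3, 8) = 1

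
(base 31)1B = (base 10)42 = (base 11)39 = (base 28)1E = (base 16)2A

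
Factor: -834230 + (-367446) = -1 * 2^2 * 7^2 * 6131^1 = -1201676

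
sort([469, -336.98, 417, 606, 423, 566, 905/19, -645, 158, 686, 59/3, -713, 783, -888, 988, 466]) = [-888, -713, -645, -336.98, 59/3, 905/19, 158, 417, 423, 466, 469, 566, 606, 686, 783, 988]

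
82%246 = 82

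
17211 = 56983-39772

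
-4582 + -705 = -5287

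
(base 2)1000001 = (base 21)32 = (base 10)65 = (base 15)45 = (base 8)101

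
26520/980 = 1326/49 ≈ 27.06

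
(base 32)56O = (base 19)EEG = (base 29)6A0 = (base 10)5336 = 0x14D8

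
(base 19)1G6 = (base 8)1237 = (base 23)164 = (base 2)1010011111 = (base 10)671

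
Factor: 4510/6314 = 5^1 * 7^(-1) = 5/7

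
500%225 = 50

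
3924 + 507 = 4431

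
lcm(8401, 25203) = 25203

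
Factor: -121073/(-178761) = 3^(-1) * 11^(-1) * 41^1 * 2953^1 * 5417^(-1)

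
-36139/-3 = 12046 + 1/3≈12046.33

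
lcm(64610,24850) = 323050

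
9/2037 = 3/679 ≈ 0.00442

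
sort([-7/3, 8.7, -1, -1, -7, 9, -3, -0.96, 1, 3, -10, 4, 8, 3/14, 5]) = [-10, -7, -3, -7/3, -1, -1, -0.96, 3/14, 1, 3, 4, 5, 8, 8.7, 9]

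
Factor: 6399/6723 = 79^1*83^(-1) = 79/83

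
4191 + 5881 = 10072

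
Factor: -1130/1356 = -1 * 2^(-1) * 3^(-1) * 5^1 = -5/6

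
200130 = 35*5718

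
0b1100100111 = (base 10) 807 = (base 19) 249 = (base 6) 3423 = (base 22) 1ef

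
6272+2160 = 8432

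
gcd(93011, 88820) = 1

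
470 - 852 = -382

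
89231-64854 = 24377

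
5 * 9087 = 45435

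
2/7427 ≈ 0.000269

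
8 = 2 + 6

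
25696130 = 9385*2738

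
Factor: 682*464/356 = 2^3*11^1*29^1*31^1*89^(-1) = 79112/89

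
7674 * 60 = 460440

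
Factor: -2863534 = -1*2^1*107^1*13381^1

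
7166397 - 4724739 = 2441658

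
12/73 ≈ 0.164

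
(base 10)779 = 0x30b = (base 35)m9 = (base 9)1055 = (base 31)p4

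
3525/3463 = 1 + 62/3463 ≈ 1.02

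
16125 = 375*43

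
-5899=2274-8173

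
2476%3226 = 2476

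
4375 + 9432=13807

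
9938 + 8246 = 18184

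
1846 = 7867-6021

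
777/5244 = 259/1748 ≈ 0.148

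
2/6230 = 1/3115≈0.000321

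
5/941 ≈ 0.00531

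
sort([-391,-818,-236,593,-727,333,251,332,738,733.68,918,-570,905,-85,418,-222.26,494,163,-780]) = [-818,-780,-727,-570,-391,-236,-222.26,-85,163,251,332,333,418,494,593,733.68,738,905,918]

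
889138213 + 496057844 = 1385196057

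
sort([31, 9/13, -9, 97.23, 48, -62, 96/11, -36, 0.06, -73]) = [-73, -62, -36, -9, 0.06, 9/13, 96/11, 31, 48, 97.23]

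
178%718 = 178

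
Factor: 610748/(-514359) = -1 * 2^2 * 3^(-2) * 67^(-1) * 179^1 = -716/603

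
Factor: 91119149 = 11^1 * 8283559^1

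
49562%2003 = 1490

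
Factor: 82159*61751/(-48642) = -1*2^(-1)*3^(-1)*7^1*67^(-1)*97^1*61751^1 = -41928929/402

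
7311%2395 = 126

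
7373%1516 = 1309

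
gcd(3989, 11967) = 3989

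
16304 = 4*4076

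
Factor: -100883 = -1*79^1*1277^1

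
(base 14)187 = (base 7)630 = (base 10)315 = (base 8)473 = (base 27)bi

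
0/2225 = 0 = 0.00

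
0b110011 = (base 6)123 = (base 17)30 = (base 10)51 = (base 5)201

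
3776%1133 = 377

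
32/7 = 4 + 4/7 ≈ 4.57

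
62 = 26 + 36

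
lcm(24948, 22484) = 1821204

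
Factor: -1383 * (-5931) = 3^3 * 461^1 * 659^1 = 8202573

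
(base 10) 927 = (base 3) 1021100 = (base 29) 12s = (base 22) 1k3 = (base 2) 1110011111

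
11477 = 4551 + 6926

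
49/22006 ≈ 0.00223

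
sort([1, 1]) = [1, 1]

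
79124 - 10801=68323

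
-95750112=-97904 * 978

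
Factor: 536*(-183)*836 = -1*2^5*3^1*11^1*19^1*61^1*67^1 = -82001568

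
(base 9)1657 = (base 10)1267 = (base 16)4f3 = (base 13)766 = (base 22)2dd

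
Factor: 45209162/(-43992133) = -1*2^1*67^(-1)*656599^(-1)*22604581^1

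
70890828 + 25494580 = 96385408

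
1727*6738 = 11636526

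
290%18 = 2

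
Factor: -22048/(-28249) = 2^5 * 41^(-1) = 32/41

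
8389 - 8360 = 29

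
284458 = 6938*41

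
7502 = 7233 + 269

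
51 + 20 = 71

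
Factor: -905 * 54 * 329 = -1 * 2^1 * 3^3 * 5^1 * 7^1 * 47^1 * 181^1 = -16078230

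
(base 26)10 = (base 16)1a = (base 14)1c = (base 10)26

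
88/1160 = 11/145≈0.0759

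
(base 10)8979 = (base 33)883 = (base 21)k7c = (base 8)21423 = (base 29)aji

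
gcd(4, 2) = 2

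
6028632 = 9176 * 657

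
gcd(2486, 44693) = 11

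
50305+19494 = 69799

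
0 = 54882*0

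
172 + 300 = 472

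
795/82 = 9 + 57/82 ≈ 9.70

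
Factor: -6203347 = -1*313^1*19819^1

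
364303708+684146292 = 1048450000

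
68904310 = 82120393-13216083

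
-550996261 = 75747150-626743411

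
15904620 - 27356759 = -11452139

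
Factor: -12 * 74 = -1 * 2^3 * 3^1 * 37^1 = -888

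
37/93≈0.398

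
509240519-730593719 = -221353200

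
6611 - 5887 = 724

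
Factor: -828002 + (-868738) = -1*2^2*3^1*5^1*28279^1 = -1696740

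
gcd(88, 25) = 1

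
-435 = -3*145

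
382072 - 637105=-255033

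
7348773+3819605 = 11168378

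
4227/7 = 603 + 6/7≈603.86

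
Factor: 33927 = 3^1*43^1*263^1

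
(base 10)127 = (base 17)78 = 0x7f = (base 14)91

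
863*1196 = 1032148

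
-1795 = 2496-4291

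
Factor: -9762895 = -1*5^1*1952579^1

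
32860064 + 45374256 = 78234320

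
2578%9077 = 2578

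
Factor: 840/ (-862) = -1*2^2*3^1*5^1*7^1*431^ (-1) = -420/431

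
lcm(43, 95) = 4085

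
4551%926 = 847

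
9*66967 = 602703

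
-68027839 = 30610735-98638574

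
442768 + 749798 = 1192566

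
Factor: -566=-1*2^1*283^1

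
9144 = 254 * 36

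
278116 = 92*3023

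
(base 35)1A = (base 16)2D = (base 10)45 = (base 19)27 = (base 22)21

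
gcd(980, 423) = 1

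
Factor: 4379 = 29^1*151^1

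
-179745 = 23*(-7815)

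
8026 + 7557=15583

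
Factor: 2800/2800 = 1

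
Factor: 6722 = 2^1*3361^1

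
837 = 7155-6318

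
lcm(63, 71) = 4473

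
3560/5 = 712 = 712.00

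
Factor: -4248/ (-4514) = 2^2*3^2*37^ (-1)*59^1*61^ (-1) = 2124/2257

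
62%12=2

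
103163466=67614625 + 35548841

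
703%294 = 115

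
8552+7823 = 16375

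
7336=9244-1908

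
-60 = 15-75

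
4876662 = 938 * 5199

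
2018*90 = 181620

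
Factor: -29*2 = -1*2^1*29^1 = -58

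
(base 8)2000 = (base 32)100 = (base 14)532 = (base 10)1024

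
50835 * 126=6405210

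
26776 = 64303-37527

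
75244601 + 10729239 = 85973840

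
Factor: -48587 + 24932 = -1 * 3^1 * 5^1 * 19^1 * 83^1 = -23655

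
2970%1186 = 598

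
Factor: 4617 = 3^5*19^1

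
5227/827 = 6+265/827 ≈ 6.32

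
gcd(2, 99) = 1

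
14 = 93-79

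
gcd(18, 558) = 18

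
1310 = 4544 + -3234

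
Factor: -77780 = -1*2^2*5^1*3889^1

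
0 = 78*0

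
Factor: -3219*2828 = -1*2^2*3^1*7^1*29^1*37^1*101^1 = -9103332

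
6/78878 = 3/39439 ≈ 0.0000761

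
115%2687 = 115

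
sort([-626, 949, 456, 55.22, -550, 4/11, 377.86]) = [-626, -550, 4/11, 55.22, 377.86, 456, 949]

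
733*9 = 6597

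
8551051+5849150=14400201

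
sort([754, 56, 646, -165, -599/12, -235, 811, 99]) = [-235, -165, -599/12, 56, 99, 646, 754, 811]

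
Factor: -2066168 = -1 * 2^3 * 13^1 * 19867^1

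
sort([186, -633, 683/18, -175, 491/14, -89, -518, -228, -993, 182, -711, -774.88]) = [-993, -774.88, -711, -633, -518, -228, -175, -89, 491/14, 683/18, 182, 186]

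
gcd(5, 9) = 1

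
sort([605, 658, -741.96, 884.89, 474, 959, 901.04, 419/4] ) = [-741.96, 419/4, 474, 605, 658, 884.89, 901.04, 959] 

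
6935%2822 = 1291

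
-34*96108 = -3267672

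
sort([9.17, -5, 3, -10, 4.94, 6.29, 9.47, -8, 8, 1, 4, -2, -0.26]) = [-10, -8, -5, -2, -0.26, 1, 3, 4, 4.94, 6.29, 8, 9.17, 9.47]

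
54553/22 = 2479+15/22 ≈ 2479.68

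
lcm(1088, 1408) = 23936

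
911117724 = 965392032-54274308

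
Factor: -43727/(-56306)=2^(-1) * 47^(-1) * 73^1=73/94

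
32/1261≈0.0254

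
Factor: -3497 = -1 * 13^1 * 269^1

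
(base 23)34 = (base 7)133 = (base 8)111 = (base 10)73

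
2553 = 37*69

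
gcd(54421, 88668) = 1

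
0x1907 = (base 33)5t5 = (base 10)6407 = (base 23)c2d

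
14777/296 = 49 + 273/296 ≈ 49.92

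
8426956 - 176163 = 8250793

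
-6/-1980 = 1/330≈0.00303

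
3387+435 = 3822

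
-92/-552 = 1/6 ≈ 0.167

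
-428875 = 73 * (-5875) 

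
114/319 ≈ 0.357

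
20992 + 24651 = 45643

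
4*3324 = 13296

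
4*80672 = 322688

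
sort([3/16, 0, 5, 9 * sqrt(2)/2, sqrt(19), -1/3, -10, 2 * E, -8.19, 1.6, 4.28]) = [-10, -8.19, -1/3, 0, 3/16, 1.6, 4.28, sqrt(19), 5, 2 * E, 9 * sqrt(2)/2]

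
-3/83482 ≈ -0.0000359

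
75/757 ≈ 0.0991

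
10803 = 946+9857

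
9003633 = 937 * 9609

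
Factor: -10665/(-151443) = 5^1*71^(-1) = 5/71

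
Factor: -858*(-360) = 2^4*3^3*5^1*11^1*13^1 = 308880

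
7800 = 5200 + 2600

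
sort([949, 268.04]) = [268.04, 949]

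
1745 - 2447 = -702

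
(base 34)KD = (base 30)N3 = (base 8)1265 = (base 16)2B5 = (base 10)693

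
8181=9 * 909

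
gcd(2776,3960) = 8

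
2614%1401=1213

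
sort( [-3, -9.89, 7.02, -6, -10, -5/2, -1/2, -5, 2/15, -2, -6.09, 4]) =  [-10, -9.89, -6.09, -6, -5, -3, -5/2, -2, -1/2, 2/15, 4, 7.02]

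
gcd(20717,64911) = 1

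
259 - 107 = 152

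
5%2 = 1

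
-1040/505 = -208/101 ≈ -2.06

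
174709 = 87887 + 86822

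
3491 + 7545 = 11036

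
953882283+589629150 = 1543511433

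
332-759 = -427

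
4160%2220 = 1940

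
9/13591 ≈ 0.000662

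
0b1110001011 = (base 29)128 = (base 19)29e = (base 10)907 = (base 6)4111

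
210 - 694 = -484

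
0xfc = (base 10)252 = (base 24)ac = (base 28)90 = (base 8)374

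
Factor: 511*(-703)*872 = -1*2^3*7^1*19^1*37^1*73^1*109^1 = -313251176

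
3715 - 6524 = -2809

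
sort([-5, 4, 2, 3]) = [-5, 2, 3, 4]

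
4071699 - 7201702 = -3130003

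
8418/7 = 1202 + 4/7 ≈ 1202.57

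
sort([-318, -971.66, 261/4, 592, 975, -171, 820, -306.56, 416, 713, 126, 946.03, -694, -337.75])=[-971.66, -694, -337.75, -318, -306.56, -171, 261/4, 126, 416, 592, 713, 820, 946.03, 975]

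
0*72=0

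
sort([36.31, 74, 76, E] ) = [E, 36.31, 74, 76] 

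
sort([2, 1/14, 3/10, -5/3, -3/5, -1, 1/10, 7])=[-5/3, -1, -3/5, 1/14, 1/10, 3/10, 2, 7]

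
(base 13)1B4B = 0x1017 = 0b1000000010111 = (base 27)5HF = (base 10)4119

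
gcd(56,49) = 7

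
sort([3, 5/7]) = [5/7, 3]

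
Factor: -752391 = -1*3^2*41^1*2039^1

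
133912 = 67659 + 66253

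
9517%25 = 17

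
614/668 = 307/334 ≈ 0.919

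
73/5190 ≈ 0.0141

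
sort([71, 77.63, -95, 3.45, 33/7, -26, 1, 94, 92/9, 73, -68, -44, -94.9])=[-95, -94.9, -68, -44, -26, 1, 3.45, 33/7, 92/9, 71, 73, 77.63, 94]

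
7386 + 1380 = 8766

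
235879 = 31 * 7609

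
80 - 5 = 75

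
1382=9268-7886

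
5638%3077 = 2561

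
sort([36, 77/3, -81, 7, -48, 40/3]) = [-81, -48, 7, 40/3, 77/3, 36]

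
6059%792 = 515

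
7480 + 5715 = 13195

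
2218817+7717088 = 9935905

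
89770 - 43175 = 46595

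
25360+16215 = 41575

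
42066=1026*41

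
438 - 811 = -373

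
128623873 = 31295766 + 97328107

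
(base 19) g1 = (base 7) 614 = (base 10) 305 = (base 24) ch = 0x131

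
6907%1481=983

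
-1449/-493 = 2 + 463/493 ≈ 2.94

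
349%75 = 49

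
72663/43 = 1689 + 36/43 ≈ 1689.84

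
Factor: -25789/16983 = -1*3^(-3)*41^1 = -41/27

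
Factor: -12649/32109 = -1*3^(-1)*11^(-1)*13^1 = -13/33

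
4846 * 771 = 3736266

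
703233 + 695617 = 1398850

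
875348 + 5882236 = 6757584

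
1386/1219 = 1 + 167/1219 ≈ 1.14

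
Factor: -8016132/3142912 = -1*2^(-6)*3^1*47^1*61^1*233^1*12277^(-1) = -2004033/785728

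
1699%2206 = 1699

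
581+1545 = 2126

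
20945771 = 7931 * 2641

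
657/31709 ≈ 0.0207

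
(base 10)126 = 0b1111110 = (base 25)51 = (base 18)70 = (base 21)60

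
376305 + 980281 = 1356586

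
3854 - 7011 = -3157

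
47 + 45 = 92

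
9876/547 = 18 + 30/547 ≈ 18.05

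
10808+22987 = 33795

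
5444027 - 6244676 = -800649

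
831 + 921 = 1752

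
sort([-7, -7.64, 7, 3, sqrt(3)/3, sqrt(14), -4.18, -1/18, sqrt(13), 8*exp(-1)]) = [-7.64, -7, -4.18, -1/18, sqrt(3)/3, 8*exp(-1), 3, sqrt(13), sqrt(14), 7]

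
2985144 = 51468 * 58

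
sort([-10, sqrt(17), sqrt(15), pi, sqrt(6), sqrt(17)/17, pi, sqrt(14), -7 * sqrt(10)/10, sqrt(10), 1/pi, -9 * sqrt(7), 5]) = [-9 * sqrt(7), -10, -7 * sqrt(10)/10, sqrt(17)/17, 1/pi, sqrt(6), pi, pi, sqrt(10), sqrt(14), sqrt(15), sqrt(17), 5]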